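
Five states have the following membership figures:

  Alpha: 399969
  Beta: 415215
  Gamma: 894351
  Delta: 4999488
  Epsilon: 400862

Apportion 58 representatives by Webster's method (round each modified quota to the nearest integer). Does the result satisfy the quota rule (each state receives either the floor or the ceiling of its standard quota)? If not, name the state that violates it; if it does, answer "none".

Standard quotas: Alpha 3.263, Beta 3.387, Gamma 7.296, Delta 40.784, Epsilon 3.270.
Webster allocation: Alpha 3, Beta 3, Gamma 7, Delta 42, Epsilon 3.
Delta has quota 40.784 (lower 40, upper 41) but receives 42 — outside the quota interval.

Delta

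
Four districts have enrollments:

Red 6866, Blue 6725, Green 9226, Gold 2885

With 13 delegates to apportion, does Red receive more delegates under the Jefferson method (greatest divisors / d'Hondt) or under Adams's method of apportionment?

Jefferson

Jefferson: Red 4, Blue 3, Green 5, Gold 1.
Adams: Red 3, Blue 3, Green 5, Gold 2.
Red gets 4 under Jefferson and 3 under Adams.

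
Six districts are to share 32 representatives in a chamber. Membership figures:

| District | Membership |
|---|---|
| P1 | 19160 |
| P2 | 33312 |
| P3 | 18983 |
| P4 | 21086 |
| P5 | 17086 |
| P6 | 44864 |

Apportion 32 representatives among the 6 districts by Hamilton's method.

P1 4; P2 7; P3 4; P4 4; P5 4; P6 9

The standard divisor is 154491/32 ≈ 4827.844.
Standard quotas: P1 3.9686, P2 6.9000, P3 3.9320, P4 4.3676, P5 3.5391, P6 9.2928.
Lower quotas: P1 3, P2 6, P3 3, P4 4, P5 3, P6 9 (sum 28, leaving 4 seats).
Remainders in descending order: P1 0.9686, P3 0.9320, P2 0.9000, P5 0.5391, P4 0.3676, P6 0.2928.
Largest remainders: P1, P3, P2, P5 receive the extra seats.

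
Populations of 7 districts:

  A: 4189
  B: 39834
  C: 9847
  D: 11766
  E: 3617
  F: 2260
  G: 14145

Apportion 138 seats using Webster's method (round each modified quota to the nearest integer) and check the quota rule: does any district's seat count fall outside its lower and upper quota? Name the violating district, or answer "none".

Standard quotas: A 6.749, B 64.175, C 15.864, D 18.956, E 5.827, F 3.641, G 22.788.
Webster allocation: A 7, B 63, C 16, D 19, E 6, F 4, G 23.
B has quota 64.175 (lower 64, upper 65) but receives 63 — outside the quota interval.

B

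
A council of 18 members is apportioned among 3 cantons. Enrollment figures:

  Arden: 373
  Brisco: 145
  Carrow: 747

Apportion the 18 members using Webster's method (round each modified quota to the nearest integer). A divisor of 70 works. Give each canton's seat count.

With modified divisor 70: modified quotas Arden 5.329, Brisco 2.071, Carrow 10.671.
Rounding to the nearest integer: Arden 5, Brisco 2, Carrow 11 (total 18).

Arden: 5, Brisco: 2, Carrow: 11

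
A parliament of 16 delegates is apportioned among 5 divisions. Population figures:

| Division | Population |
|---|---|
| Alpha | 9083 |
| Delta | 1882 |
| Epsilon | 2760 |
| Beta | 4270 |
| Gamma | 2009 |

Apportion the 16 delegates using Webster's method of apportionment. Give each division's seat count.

Alpha: 7, Delta: 2, Epsilon: 2, Beta: 3, Gamma: 2

Standard divisor 20004/16 ≈ 1250.25; standard quotas: Alpha 7.265, Delta 1.505, Epsilon 2.208, Beta 3.415, Gamma 1.607.
Rounding to the nearest integer gives Alpha 7, Delta 2, Epsilon 2, Beta 3, Gamma 2 — total 16, matching the house size, so no adjustment is needed.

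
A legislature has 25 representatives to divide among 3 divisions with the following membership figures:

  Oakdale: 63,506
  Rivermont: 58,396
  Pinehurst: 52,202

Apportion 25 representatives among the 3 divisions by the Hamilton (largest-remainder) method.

Oakdale 9; Rivermont 8; Pinehurst 8

Total 174104; standard divisor 174104/25 ≈ 6964.16.
Standard quotas: Oakdale 9.1190, Rivermont 8.3852, Pinehurst 7.4958.
Lower quotas: Oakdale 9, Rivermont 8, Pinehurst 7 (sum 24, leaving 1 seat).
Remainders in descending order: Pinehurst 0.4958, Rivermont 0.3852, Oakdale 0.1190.
Largest remainder: Pinehurst receives the extra seat.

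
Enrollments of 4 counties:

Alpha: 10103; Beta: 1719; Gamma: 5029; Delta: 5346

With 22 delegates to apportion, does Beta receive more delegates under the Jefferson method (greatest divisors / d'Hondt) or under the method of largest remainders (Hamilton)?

Jefferson: Alpha 11, Beta 1, Gamma 5, Delta 5.
Hamilton: Alpha 10, Beta 2, Gamma 5, Delta 5.
Beta gets 1 under Jefferson and 2 under Hamilton.

Hamilton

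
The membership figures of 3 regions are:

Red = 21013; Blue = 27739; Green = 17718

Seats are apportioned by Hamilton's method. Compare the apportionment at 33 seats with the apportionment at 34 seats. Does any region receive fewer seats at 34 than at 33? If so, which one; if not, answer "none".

At 33 seats: Red 10, Blue 14, Green 9.
At 34 seats: Red 11, Blue 14, Green 9.
No region's allocation decreased.

none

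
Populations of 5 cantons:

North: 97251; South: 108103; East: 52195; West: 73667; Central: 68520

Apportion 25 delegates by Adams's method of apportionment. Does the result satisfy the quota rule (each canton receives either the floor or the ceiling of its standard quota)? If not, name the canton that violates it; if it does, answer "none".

none

Standard quotas: North 6.082, South 6.761, East 3.264, West 4.607, Central 4.285.
Adams allocation: North 6, South 7, East 3, West 5, Central 4.
Every allocation lies between the lower and upper quota.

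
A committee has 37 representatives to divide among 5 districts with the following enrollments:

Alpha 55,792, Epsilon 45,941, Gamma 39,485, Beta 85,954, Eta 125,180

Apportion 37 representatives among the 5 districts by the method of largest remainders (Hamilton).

Standard divisor: 352352 ÷ 37 ≈ 9523.027.
Standard quotas: Alpha 5.8586, Epsilon 4.8242, Gamma 4.1463, Beta 9.0259, Eta 13.1450.
Lower quotas: Alpha 5, Epsilon 4, Gamma 4, Beta 9, Eta 13 (sum 35, leaving 2 seats).
Remainders in descending order: Alpha 0.8586, Epsilon 0.8242, Gamma 0.1463, Eta 0.1450, Beta 0.0259.
The surplus seats go to Alpha, Epsilon.

Alpha=6, Epsilon=5, Gamma=4, Beta=9, Eta=13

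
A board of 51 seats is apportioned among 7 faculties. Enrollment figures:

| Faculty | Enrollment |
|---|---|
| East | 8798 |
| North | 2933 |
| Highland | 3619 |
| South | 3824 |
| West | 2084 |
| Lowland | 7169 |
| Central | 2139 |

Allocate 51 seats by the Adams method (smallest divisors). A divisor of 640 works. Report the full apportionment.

East 14, North 5, Highland 6, South 6, West 4, Lowland 12, Central 4

With modified divisor 640: modified quotas East 13.747, North 4.583, Highland 5.655, South 5.975, West 3.256, Lowland 11.202, Central 3.342.
Rounding up: East 14, North 5, Highland 6, South 6, West 4, Lowland 12, Central 4 (total 51).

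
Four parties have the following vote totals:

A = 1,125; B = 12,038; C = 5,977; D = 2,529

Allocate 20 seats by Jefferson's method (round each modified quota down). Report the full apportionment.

Standard divisor 21669/20 ≈ 1083.45; standard quotas: A 1.038, B 11.111, C 5.517, D 2.334.
Rounding down gives 1, 11, 5, 2 = 19 seats, so the divisor must be adjusted.
With modified divisor 1000: modified quotas A 1.125, B 12.038, C 5.977, D 2.529.
Rounding down: A 1, B 12, C 5, D 2 (total 20).

A 1, B 12, C 5, D 2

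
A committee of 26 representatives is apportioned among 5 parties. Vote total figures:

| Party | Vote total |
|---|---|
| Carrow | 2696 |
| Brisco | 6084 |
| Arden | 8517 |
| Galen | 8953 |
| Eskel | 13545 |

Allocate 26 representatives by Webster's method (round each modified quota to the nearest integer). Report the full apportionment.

Standard divisor 39795/26 ≈ 1530.577; standard quotas: Carrow 1.761, Brisco 3.975, Arden 5.565, Galen 5.849, Eskel 8.850.
Rounding to the nearest integer gives 2, 4, 6, 6, 9 = 27 seats, so the divisor must be adjusted.
With modified divisor 1570: modified quotas Carrow 1.717, Brisco 3.875, Arden 5.425, Galen 5.703, Eskel 8.627.
Rounding to the nearest integer: Carrow 2, Brisco 4, Arden 5, Galen 6, Eskel 9 (total 26).

Carrow=2, Brisco=4, Arden=5, Galen=6, Eskel=9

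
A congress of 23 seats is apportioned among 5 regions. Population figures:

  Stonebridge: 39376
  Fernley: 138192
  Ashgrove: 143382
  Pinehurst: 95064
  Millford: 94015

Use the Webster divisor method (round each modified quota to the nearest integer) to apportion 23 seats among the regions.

Stonebridge 2, Fernley 6, Ashgrove 7, Pinehurst 4, Millford 4

Standard divisor 510029/23 ≈ 22175.174; standard quotas: Stonebridge 1.776, Fernley 6.232, Ashgrove 6.466, Pinehurst 4.287, Millford 4.240.
Rounding to the nearest integer gives 2, 6, 6, 4, 4 = 22 seats, so the divisor must be adjusted.
With modified divisor 21700: modified quotas Stonebridge 1.815, Fernley 6.368, Ashgrove 6.607, Pinehurst 4.381, Millford 4.332.
Rounding to the nearest integer: Stonebridge 2, Fernley 6, Ashgrove 7, Pinehurst 4, Millford 4 (total 23).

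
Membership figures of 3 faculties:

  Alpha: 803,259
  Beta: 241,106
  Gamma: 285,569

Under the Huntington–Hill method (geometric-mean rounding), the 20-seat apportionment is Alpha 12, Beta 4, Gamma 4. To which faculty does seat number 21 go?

Priority for the next seat is population ÷ (√(s·(s+1))).
Priorities: Alpha 64312.190, Beta 53912.941, Gamma 63855.170.
Highest priority: Alpha.

Alpha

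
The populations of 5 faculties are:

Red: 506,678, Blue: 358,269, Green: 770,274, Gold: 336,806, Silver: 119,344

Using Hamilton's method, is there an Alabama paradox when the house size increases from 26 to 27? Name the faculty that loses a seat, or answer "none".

At 26 seats: Red 6, Blue 4, Green 10, Gold 4, Silver 2.
At 27 seats: Red 7, Blue 5, Green 10, Gold 4, Silver 1.
Silver drops from 2 to 1.

Silver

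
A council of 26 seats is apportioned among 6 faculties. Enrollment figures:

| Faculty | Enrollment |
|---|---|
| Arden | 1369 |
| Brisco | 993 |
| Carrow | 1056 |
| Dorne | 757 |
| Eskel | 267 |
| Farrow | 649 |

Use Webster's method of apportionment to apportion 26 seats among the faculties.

Arden 7, Brisco 5, Carrow 6, Dorne 4, Eskel 1, Farrow 3

Standard divisor 5091/26 ≈ 195.808; standard quotas: Arden 6.992, Brisco 5.071, Carrow 5.393, Dorne 3.866, Eskel 1.364, Farrow 3.314.
Rounding to the nearest integer gives 7, 5, 5, 4, 1, 3 = 25 seats, so the divisor must be adjusted.
With modified divisor 190: modified quotas Arden 7.205, Brisco 5.226, Carrow 5.558, Dorne 3.984, Eskel 1.405, Farrow 3.416.
Rounding to the nearest integer: Arden 7, Brisco 5, Carrow 6, Dorne 4, Eskel 1, Farrow 3 (total 26).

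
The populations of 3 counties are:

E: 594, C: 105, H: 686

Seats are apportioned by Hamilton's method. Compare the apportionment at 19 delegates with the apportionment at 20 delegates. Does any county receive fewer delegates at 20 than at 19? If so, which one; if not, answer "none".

C

At 19 seats: E 8, C 2, H 9.
At 20 seats: E 9, C 1, H 10.
C drops from 2 to 1.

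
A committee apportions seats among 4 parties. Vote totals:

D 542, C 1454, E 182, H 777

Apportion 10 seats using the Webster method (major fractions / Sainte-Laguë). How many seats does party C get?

Standard divisor 2955/10 ≈ 295.5; standard quotas: D 1.834, C 4.920, E 0.616, H 2.629.
Rounding to the nearest integer gives 2, 5, 1, 3 = 11 seats, so the divisor must be adjusted.
With modified divisor 320: modified quotas D 1.694, C 4.544, E 0.569, H 2.428.
Rounding to the nearest integer: D 2, C 5, E 1, H 2 (total 10).
C receives 5.

5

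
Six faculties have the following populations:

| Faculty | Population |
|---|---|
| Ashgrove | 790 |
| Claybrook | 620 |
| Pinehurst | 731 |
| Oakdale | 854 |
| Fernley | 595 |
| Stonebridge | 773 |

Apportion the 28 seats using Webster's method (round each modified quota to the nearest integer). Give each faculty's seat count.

Ashgrove: 5; Claybrook: 4; Pinehurst: 5; Oakdale: 5; Fernley: 4; Stonebridge: 5

Standard divisor 4363/28 ≈ 155.821; standard quotas: Ashgrove 5.070, Claybrook 3.979, Pinehurst 4.691, Oakdale 5.481, Fernley 3.818, Stonebridge 4.961.
Rounding to the nearest integer gives Ashgrove 5, Claybrook 4, Pinehurst 5, Oakdale 5, Fernley 4, Stonebridge 5 — total 28, matching the house size, so no adjustment is needed.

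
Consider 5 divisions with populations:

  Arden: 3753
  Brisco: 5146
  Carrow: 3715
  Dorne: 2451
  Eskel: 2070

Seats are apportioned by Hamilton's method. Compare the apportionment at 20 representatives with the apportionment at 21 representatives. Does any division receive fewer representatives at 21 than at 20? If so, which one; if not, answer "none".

At 20 seats: Arden 4, Brisco 6, Carrow 4, Dorne 3, Eskel 3.
At 21 seats: Arden 5, Brisco 6, Carrow 5, Dorne 3, Eskel 2.
Eskel drops from 3 to 2.

Eskel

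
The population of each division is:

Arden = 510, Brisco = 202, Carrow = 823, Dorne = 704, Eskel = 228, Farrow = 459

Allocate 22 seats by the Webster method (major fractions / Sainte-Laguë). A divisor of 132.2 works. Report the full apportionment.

Arden 4; Brisco 2; Carrow 6; Dorne 5; Eskel 2; Farrow 3

With modified divisor 132.2: modified quotas Arden 3.858, Brisco 1.528, Carrow 6.225, Dorne 5.325, Eskel 1.725, Farrow 3.472.
Rounding to the nearest integer: Arden 4, Brisco 2, Carrow 6, Dorne 5, Eskel 2, Farrow 3 (total 22).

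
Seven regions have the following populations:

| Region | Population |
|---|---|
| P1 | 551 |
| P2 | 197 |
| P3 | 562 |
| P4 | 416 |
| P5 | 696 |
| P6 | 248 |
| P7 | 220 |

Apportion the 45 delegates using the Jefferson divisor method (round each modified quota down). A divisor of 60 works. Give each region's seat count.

With modified divisor 60: modified quotas P1 9.183, P2 3.283, P3 9.367, P4 6.933, P5 11.600, P6 4.133, P7 3.667.
Rounding down: P1 9, P2 3, P3 9, P4 6, P5 11, P6 4, P7 3 (total 45).

P1=9; P2=3; P3=9; P4=6; P5=11; P6=4; P7=3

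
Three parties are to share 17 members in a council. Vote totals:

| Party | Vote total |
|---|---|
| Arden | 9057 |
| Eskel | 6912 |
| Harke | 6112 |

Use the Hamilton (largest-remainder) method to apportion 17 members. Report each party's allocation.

The standard divisor is 22081/17 ≈ 1298.882.
Standard quotas: Arden 6.9729, Eskel 5.3215, Harke 4.7056.
Lower quotas: Arden 6, Eskel 5, Harke 4 (sum 15, leaving 2 seats).
Remainders in descending order: Arden 0.9729, Harke 0.7056, Eskel 0.3215.
The surplus seats go to Arden, Harke.

Arden: 7, Eskel: 5, Harke: 5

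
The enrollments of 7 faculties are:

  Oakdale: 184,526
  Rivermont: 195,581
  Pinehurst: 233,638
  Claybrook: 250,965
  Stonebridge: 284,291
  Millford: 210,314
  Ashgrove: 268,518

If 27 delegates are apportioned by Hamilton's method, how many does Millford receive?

Standard divisor: 1627833 ÷ 27 ≈ 60290.111.
Standard quotas: Oakdale 3.0606, Rivermont 3.2440, Pinehurst 3.8752, Claybrook 4.1626, Stonebridge 4.7154, Millford 3.4884, Ashgrove 4.4538.
Lower quotas: Oakdale 3, Rivermont 3, Pinehurst 3, Claybrook 4, Stonebridge 4, Millford 3, Ashgrove 4 (sum 24, leaving 3 seats).
Remainders in descending order: Pinehurst 0.8752, Stonebridge 0.7154, Millford 0.4884, Ashgrove 0.4538, Rivermont 0.2440, Claybrook 0.1626, Oakdale 0.0606.
Largest remainders: Pinehurst, Stonebridge, Millford receive the extra seats.
Millford receives 4.

4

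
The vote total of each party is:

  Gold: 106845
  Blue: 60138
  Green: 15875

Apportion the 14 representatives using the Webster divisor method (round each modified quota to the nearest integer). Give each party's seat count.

Gold 8, Blue 5, Green 1

Standard divisor 182858/14 ≈ 13061.286; standard quotas: Gold 8.180, Blue 4.604, Green 1.215.
Rounding to the nearest integer gives Gold 8, Blue 5, Green 1 — total 14, matching the house size, so no adjustment is needed.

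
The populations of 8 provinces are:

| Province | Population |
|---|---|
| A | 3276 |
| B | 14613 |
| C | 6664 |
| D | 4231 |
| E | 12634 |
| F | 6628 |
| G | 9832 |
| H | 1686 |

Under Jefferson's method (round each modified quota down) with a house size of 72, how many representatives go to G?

Standard divisor 59564/72 ≈ 827.278; standard quotas: A 3.960, B 17.664, C 8.055, D 5.114, E 15.272, F 8.012, G 11.885, H 2.038.
Rounding down gives 3, 17, 8, 5, 15, 8, 11, 2 = 69 seats, so the divisor must be adjusted.
With modified divisor 800: modified quotas A 4.095, B 18.266, C 8.330, D 5.289, E 15.793, F 8.285, G 12.290, H 2.107.
Rounding down: A 4, B 18, C 8, D 5, E 15, F 8, G 12, H 2 (total 72).
G receives 12.

12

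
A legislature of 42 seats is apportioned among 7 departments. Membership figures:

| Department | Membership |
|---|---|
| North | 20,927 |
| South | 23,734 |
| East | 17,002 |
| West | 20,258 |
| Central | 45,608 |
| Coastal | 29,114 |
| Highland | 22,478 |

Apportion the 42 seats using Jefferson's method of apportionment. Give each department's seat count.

Standard divisor 179121/42 ≈ 4264.786; standard quotas: North 4.907, South 5.565, East 3.987, West 4.750, Central 10.694, Coastal 6.827, Highland 5.271.
Rounding down gives 4, 5, 3, 4, 10, 6, 5 = 37 seats, so the divisor must be adjusted.
With modified divisor 4000: modified quotas North 5.232, South 5.934, East 4.250, West 5.064, Central 11.402, Coastal 7.279, Highland 5.620.
Rounding down: North 5, South 5, East 4, West 5, Central 11, Coastal 7, Highland 5 (total 42).

North 5; South 5; East 4; West 5; Central 11; Coastal 7; Highland 5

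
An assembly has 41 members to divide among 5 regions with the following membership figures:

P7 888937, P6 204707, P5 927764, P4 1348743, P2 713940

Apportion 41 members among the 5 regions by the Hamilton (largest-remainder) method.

P7 9, P6 2, P5 9, P4 14, P2 7

Standard divisor: 4084091 ÷ 41 ≈ 99611.976.
Standard quotas: P7 8.9240, P6 2.0550, P5 9.3138, P4 13.5400, P2 7.1672.
Lower quotas: P7 8, P6 2, P5 9, P4 13, P2 7 (sum 39, leaving 2 seats).
Remainders in descending order: P7 0.9240, P4 0.5400, P5 0.3138, P2 0.1672, P6 0.0550.
The surplus seats go to P7, P4.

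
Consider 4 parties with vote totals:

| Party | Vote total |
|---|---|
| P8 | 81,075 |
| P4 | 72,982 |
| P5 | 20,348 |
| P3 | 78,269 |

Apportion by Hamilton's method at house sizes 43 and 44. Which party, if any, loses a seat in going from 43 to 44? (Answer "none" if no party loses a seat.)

At 43 seats: P8 14, P4 12, P5 4, P3 13.
At 44 seats: P8 14, P4 13, P5 3, P3 14.
P5 drops from 4 to 3.

P5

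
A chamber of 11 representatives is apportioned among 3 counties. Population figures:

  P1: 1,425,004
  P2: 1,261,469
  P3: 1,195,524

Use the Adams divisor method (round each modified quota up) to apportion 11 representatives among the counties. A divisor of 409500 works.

With modified divisor 409500: modified quotas P1 3.480, P2 3.081, P3 2.919.
Rounding up: P1 4, P2 4, P3 3 (total 11).

P1: 4, P2: 4, P3: 3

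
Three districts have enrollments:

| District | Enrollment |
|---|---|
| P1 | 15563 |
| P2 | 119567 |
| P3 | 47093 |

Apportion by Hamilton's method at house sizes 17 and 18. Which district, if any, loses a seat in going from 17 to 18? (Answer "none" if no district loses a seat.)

At 17 seats: P1 2, P2 11, P3 4.
At 18 seats: P1 1, P2 12, P3 5.
P1 drops from 2 to 1.

P1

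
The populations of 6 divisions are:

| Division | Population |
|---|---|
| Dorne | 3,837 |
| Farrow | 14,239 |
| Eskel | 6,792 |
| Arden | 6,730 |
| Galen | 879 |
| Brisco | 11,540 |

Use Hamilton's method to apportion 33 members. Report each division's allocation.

Total 44017; standard divisor 44017/33 ≈ 1333.848.
Standard quotas: Dorne 2.8766, Farrow 10.6751, Eskel 5.0920, Arden 5.0456, Galen 0.6590, Brisco 8.6517.
Lower quotas: Dorne 2, Farrow 10, Eskel 5, Arden 5, Galen 0, Brisco 8 (sum 30, leaving 3 seats).
Remainders in descending order: Dorne 0.8766, Farrow 0.6751, Galen 0.6590, Brisco 0.6517, Eskel 0.0920, Arden 0.0456.
The surplus seats go to Dorne, Farrow, Galen.

Dorne 3, Farrow 11, Eskel 5, Arden 5, Galen 1, Brisco 8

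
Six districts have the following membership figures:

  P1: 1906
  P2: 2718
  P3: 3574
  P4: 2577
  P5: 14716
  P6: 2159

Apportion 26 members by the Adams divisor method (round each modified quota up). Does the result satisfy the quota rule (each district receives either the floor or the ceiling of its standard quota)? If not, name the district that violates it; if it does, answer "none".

Standard quotas: P1 1.792, P2 2.556, P3 3.361, P4 2.423, P5 13.838, P6 2.030.
Adams allocation: P1 2, P2 3, P3 3, P4 3, P5 13, P6 2.
Every allocation lies between the lower and upper quota.

none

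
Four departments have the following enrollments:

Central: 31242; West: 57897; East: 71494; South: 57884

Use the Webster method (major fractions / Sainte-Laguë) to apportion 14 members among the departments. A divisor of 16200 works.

With modified divisor 16200: modified quotas Central 1.929, West 3.574, East 4.413, South 3.573.
Rounding to the nearest integer: Central 2, West 4, East 4, South 4 (total 14).

Central 2; West 4; East 4; South 4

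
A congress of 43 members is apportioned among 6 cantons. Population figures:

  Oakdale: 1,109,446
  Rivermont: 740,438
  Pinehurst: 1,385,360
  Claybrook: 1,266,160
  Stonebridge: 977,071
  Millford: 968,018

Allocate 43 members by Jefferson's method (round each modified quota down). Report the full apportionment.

Standard divisor 6446493/43 ≈ 149918.442; standard quotas: Oakdale 7.400, Rivermont 4.939, Pinehurst 9.241, Claybrook 8.446, Stonebridge 6.517, Millford 6.457.
Rounding down gives 7, 4, 9, 8, 6, 6 = 40 seats, so the divisor must be adjusted.
With modified divisor 139100: modified quotas Oakdale 7.976, Rivermont 5.323, Pinehurst 9.959, Claybrook 9.103, Stonebridge 7.024, Millford 6.959.
Rounding down: Oakdale 7, Rivermont 5, Pinehurst 9, Claybrook 9, Stonebridge 7, Millford 6 (total 43).

Oakdale 7, Rivermont 5, Pinehurst 9, Claybrook 9, Stonebridge 7, Millford 6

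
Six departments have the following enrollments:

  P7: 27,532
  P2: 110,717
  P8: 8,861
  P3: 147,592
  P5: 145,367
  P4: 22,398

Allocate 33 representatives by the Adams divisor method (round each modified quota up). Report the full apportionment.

Standard divisor 462467/33 ≈ 14014.152; standard quotas: P7 1.965, P2 7.900, P8 0.632, P3 10.532, P5 10.373, P4 1.598.
Rounding up gives 2, 8, 1, 11, 11, 2 = 35 seats, so the divisor must be adjusted.
With modified divisor 15300: modified quotas P7 1.799, P2 7.236, P8 0.579, P3 9.647, P5 9.501, P4 1.464.
Rounding up: P7 2, P2 8, P8 1, P3 10, P5 10, P4 2 (total 33).

P7=2; P2=8; P8=1; P3=10; P5=10; P4=2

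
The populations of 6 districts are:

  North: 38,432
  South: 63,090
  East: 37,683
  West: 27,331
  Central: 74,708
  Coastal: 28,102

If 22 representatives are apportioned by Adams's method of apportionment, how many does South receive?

Standard divisor 269346/22 ≈ 12243; standard quotas: North 3.139, South 5.153, East 3.078, West 2.232, Central 6.102, Coastal 2.295.
Rounding up gives 4, 6, 4, 3, 7, 3 = 27 seats, so the divisor must be adjusted.
With modified divisor 13900: modified quotas North 2.765, South 4.539, East 2.711, West 1.966, Central 5.375, Coastal 2.022.
Rounding up: North 3, South 5, East 3, West 2, Central 6, Coastal 3 (total 22).
South receives 5.

5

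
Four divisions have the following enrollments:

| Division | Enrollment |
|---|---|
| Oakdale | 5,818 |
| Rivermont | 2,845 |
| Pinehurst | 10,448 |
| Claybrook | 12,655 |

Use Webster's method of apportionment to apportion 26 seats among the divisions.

Oakdale 5, Rivermont 2, Pinehurst 9, Claybrook 10

Standard divisor 31766/26 ≈ 1221.769; standard quotas: Oakdale 4.762, Rivermont 2.329, Pinehurst 8.552, Claybrook 10.358.
Rounding to the nearest integer gives Oakdale 5, Rivermont 2, Pinehurst 9, Claybrook 10 — total 26, matching the house size, so no adjustment is needed.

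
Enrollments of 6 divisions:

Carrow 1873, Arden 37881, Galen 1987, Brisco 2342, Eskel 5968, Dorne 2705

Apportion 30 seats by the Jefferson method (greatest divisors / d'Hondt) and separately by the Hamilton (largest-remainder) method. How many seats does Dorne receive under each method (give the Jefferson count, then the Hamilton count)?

1 and 2

Jefferson: Carrow 1, Arden 23, Galen 1, Brisco 1, Eskel 3, Dorne 1.
Hamilton: Carrow 1, Arden 22, Galen 1, Brisco 1, Eskel 3, Dorne 2.
Dorne gets 1 under Jefferson and 2 under Hamilton.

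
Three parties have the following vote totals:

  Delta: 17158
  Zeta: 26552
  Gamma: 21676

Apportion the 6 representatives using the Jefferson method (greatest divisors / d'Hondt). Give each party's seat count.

Standard divisor 65386/6 ≈ 10897.667; standard quotas: Delta 1.574, Zeta 2.436, Gamma 1.989.
Rounding down gives 1, 2, 1 = 4 seats, so the divisor must be adjusted.
With modified divisor 8700: modified quotas Delta 1.972, Zeta 3.052, Gamma 2.491.
Rounding down: Delta 1, Zeta 3, Gamma 2 (total 6).

Delta=1, Zeta=3, Gamma=2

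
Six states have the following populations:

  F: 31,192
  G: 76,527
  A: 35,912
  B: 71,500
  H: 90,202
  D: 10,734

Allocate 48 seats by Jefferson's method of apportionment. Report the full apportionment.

F 5; G 12; A 5; B 11; H 14; D 1

Standard divisor 316067/48 ≈ 6584.729; standard quotas: F 4.737, G 11.622, A 5.454, B 10.858, H 13.699, D 1.630.
Rounding down gives 4, 11, 5, 10, 13, 1 = 44 seats, so the divisor must be adjusted.
With modified divisor 6100: modified quotas F 5.113, G 12.545, A 5.887, B 11.721, H 14.787, D 1.760.
Rounding down: F 5, G 12, A 5, B 11, H 14, D 1 (total 48).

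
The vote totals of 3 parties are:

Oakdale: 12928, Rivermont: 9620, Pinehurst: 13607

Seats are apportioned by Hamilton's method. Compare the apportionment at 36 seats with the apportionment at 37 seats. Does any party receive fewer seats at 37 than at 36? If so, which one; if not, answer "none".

At 36 seats: Oakdale 13, Rivermont 10, Pinehurst 13.
At 37 seats: Oakdale 13, Rivermont 10, Pinehurst 14.
No party's allocation decreased.

none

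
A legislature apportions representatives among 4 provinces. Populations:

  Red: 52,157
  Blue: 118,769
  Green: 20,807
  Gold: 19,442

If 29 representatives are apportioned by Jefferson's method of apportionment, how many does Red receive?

Standard divisor 211175/29 ≈ 7281.897; standard quotas: Red 7.163, Blue 16.310, Green 2.857, Gold 2.670.
Rounding down gives 7, 16, 2, 2 = 27 seats, so the divisor must be adjusted.
With modified divisor 6800: modified quotas Red 7.670, Blue 17.466, Green 3.060, Gold 2.859.
Rounding down: Red 7, Blue 17, Green 3, Gold 2 (total 29).
Red receives 7.

7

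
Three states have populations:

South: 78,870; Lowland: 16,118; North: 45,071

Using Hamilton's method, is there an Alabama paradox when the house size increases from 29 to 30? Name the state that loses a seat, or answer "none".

At 29 seats: South 16, Lowland 4, North 9.
At 30 seats: South 17, Lowland 3, North 10.
Lowland drops from 4 to 3.

Lowland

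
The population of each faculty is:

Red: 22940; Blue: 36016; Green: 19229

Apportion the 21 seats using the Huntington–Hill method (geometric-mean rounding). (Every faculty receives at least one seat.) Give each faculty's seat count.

Red 6, Blue 10, Green 5

With divisor 3668: modified quotas Red 6.254, Blue 9.819, Green 5.242.
Geometric-mean thresholds: Red √(6·7)=6.481, Blue √(9·10)=9.487, Green √(5·6)=5.477.
Each quota rounded against its threshold gives Red 6, Blue 10, Green 5 (total 21).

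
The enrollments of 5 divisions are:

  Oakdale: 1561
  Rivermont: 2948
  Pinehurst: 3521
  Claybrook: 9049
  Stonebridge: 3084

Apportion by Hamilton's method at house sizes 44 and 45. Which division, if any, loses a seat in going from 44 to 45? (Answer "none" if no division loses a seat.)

none

At 44 seats: Oakdale 3, Rivermont 6, Pinehurst 8, Claybrook 20, Stonebridge 7.
At 45 seats: Oakdale 3, Rivermont 7, Pinehurst 8, Claybrook 20, Stonebridge 7.
No division's allocation decreased.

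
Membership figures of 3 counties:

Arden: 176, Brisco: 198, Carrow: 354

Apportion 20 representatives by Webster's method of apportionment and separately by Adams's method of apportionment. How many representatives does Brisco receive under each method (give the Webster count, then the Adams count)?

Webster: Arden 5, Brisco 5, Carrow 10.
Adams: Arden 5, Brisco 6, Carrow 9.
Brisco gets 5 under Webster and 6 under Adams.

5 and 6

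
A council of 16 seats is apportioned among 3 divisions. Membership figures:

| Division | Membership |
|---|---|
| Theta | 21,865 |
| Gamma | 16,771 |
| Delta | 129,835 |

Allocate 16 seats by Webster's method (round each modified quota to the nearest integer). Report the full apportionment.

Standard divisor 168471/16 ≈ 10529.438; standard quotas: Theta 2.077, Gamma 1.593, Delta 12.331.
Rounding to the nearest integer gives Theta 2, Gamma 2, Delta 12 — total 16, matching the house size, so no adjustment is needed.

Theta 2, Gamma 2, Delta 12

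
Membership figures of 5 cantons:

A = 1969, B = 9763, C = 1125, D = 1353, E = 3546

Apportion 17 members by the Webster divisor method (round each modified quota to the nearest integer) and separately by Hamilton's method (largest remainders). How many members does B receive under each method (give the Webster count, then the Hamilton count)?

10 and 9

Webster: A 2, B 10, C 1, D 1, E 3.
Hamilton: A 2, B 9, C 1, D 1, E 4.
B gets 10 under Webster and 9 under Hamilton.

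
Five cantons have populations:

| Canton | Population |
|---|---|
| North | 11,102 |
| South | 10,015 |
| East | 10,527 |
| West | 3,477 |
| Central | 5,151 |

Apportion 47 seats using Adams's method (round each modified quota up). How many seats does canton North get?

13

Standard divisor 40272/47 ≈ 856.851; standard quotas: North 12.957, South 11.688, East 12.286, West 4.058, Central 6.012.
Rounding up gives 13, 12, 13, 5, 7 = 50 seats, so the divisor must be adjusted.
With modified divisor 900: modified quotas North 12.336, South 11.128, East 11.697, West 3.863, Central 5.723.
Rounding up: North 13, South 12, East 12, West 4, Central 6 (total 47).
North receives 13.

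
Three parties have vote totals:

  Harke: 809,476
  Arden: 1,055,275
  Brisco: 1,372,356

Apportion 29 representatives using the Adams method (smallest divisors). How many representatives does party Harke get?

7

Standard divisor 3237107/29 ≈ 111624.379; standard quotas: Harke 7.252, Arden 9.454, Brisco 12.294.
Rounding up gives 8, 10, 13 = 31 seats, so the divisor must be adjusted.
With modified divisor 116400: modified quotas Harke 6.954, Arden 9.066, Brisco 11.790.
Rounding up: Harke 7, Arden 10, Brisco 12 (total 29).
Harke receives 7.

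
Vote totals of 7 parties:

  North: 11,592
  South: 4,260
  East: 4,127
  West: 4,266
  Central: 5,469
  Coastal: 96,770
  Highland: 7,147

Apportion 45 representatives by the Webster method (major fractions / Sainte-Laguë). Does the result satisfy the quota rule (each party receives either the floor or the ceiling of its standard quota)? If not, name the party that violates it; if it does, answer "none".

Coastal

Standard quotas: North 3.904, South 1.435, East 1.390, West 1.437, Central 1.842, Coastal 32.587, Highland 2.407.
Webster allocation: North 4, South 1, East 1, West 1, Central 2, Coastal 34, Highland 2.
Coastal has quota 32.587 (lower 32, upper 33) but receives 34 — outside the quota interval.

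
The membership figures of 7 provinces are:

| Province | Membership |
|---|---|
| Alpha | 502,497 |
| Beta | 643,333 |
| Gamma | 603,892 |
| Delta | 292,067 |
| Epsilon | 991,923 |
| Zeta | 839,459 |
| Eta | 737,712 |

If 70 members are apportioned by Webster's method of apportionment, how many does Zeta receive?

Standard divisor 4610883/70 ≈ 65869.757; standard quotas: Alpha 7.629, Beta 9.767, Gamma 9.168, Delta 4.434, Epsilon 15.059, Zeta 12.744, Eta 11.200.
Rounding to the nearest integer gives Alpha 8, Beta 10, Gamma 9, Delta 4, Epsilon 15, Zeta 13, Eta 11 — total 70, matching the house size, so no adjustment is needed.
Zeta receives 13.

13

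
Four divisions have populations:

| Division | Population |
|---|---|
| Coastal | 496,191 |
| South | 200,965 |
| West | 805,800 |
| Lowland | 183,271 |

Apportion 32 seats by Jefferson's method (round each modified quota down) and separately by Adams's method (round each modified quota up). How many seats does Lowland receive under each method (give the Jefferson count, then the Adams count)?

3 and 4

Jefferson: Coastal 9, South 4, West 16, Lowland 3.
Adams: Coastal 9, South 4, West 15, Lowland 4.
Lowland gets 3 under Jefferson and 4 under Adams.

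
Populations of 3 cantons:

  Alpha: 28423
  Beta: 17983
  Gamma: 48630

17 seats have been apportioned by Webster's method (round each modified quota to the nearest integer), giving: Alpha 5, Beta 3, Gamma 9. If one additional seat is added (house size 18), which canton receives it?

Priority for the next seat is population ÷ (current seats + 0.5).
Priorities: Alpha 5167.818, Beta 5138.000, Gamma 5118.947.
Highest priority: Alpha.

Alpha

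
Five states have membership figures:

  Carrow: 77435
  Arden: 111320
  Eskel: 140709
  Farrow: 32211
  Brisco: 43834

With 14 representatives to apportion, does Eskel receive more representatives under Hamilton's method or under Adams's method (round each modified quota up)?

Hamilton

Hamilton: Carrow 3, Arden 4, Eskel 5, Farrow 1, Brisco 1.
Adams: Carrow 3, Arden 4, Eskel 4, Farrow 1, Brisco 2.
Eskel gets 5 under Hamilton and 4 under Adams.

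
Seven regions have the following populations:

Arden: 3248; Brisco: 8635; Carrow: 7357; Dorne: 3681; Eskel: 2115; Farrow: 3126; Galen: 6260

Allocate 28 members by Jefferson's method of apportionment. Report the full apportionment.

Standard divisor 34422/28 ≈ 1229.357; standard quotas: Arden 2.642, Brisco 7.024, Carrow 5.984, Dorne 2.994, Eskel 1.720, Farrow 2.543, Galen 5.092.
Rounding down gives 2, 7, 5, 2, 1, 2, 5 = 24 seats, so the divisor must be adjusted.
With modified divisor 1070: modified quotas Arden 3.036, Brisco 8.070, Carrow 6.876, Dorne 3.440, Eskel 1.977, Farrow 2.921, Galen 5.850.
Rounding down: Arden 3, Brisco 8, Carrow 6, Dorne 3, Eskel 1, Farrow 2, Galen 5 (total 28).

Arden 3, Brisco 8, Carrow 6, Dorne 3, Eskel 1, Farrow 2, Galen 5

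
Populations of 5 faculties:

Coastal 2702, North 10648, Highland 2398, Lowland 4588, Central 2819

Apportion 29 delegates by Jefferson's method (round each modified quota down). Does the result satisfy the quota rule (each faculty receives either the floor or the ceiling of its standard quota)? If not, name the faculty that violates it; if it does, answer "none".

Standard quotas: Coastal 3.384, North 13.336, Highland 3.003, Lowland 5.746, Central 3.531.
Jefferson allocation: Coastal 3, North 14, Highland 3, Lowland 6, Central 3.
Every allocation lies between the lower and upper quota.

none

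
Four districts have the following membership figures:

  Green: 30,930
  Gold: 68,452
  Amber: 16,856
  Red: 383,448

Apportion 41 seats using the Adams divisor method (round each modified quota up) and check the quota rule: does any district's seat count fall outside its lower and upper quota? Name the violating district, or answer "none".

Red

Standard quotas: Green 2.538, Gold 5.617, Amber 1.383, Red 31.462.
Adams allocation: Green 3, Gold 6, Amber 2, Red 30.
Red has quota 31.462 (lower 31, upper 32) but receives 30 — outside the quota interval.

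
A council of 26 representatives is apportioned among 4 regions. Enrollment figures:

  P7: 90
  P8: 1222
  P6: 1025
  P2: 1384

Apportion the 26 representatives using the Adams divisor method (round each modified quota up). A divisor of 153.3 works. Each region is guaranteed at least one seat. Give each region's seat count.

P7=1; P8=8; P6=7; P2=10

With modified divisor 153.3: modified quotas P7 0.587, P8 7.971, P6 6.686, P2 9.028.
Rounding up: P7 1, P8 8, P6 7, P2 10 (total 26).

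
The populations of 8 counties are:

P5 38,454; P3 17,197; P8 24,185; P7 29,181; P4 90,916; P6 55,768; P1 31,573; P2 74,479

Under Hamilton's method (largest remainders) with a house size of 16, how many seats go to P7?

Total 361753; standard divisor 361753/16 ≈ 22609.562.
Standard quotas: P5 1.7008, P3 0.7606, P8 1.0697, P7 1.2906, P4 4.0211, P6 2.4666, P1 1.3964, P2 3.2941.
Lower quotas: P5 1, P3 0, P8 1, P7 1, P4 4, P6 2, P1 1, P2 3 (sum 13, leaving 3 seats).
Remainders in descending order: P3 0.7606, P5 0.7008, P6 0.4666, P1 0.3964, P2 0.2941, P7 0.2906, P8 0.0697, P4 0.0211.
The surplus seats go to P3, P5, P6.
P7 receives 1.

1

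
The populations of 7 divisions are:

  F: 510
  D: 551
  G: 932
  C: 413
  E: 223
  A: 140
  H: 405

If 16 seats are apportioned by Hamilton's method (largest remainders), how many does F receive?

2

The standard divisor is 3174/16 ≈ 198.375.
Standard quotas: F 2.571, D 2.778, G 4.698, C 2.082, E 1.124, A 0.706, H 2.042.
Lower quotas: F 2, D 2, G 4, C 2, E 1, A 0, H 2 (sum 13, leaving 3 seats).
Remainders in descending order: D 0.778, A 0.706, G 0.698, F 0.571, E 0.124, C 0.082, H 0.042.
The surplus seats go to D, A, G.
F receives 2.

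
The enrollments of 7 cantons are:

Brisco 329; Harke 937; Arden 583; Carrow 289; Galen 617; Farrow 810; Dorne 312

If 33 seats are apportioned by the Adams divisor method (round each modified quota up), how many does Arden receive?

5

Standard divisor 3877/33 ≈ 117.485; standard quotas: Brisco 2.800, Harke 7.975, Arden 4.962, Carrow 2.460, Galen 5.252, Farrow 6.895, Dorne 2.656.
Rounding up gives 3, 8, 5, 3, 6, 7, 3 = 35 seats, so the divisor must be adjusted.
With modified divisor 134.4: modified quotas Brisco 2.448, Harke 6.972, Arden 4.338, Carrow 2.150, Galen 4.591, Farrow 6.027, Dorne 2.321.
Rounding up: Brisco 3, Harke 7, Arden 5, Carrow 3, Galen 5, Farrow 7, Dorne 3 (total 33).
Arden receives 5.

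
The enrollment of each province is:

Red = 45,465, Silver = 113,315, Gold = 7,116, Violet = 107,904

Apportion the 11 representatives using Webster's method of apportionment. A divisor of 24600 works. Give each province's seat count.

Red 2, Silver 5, Gold 0, Violet 4

With modified divisor 24600: modified quotas Red 1.848, Silver 4.606, Gold 0.289, Violet 4.386.
Rounding to the nearest integer: Red 2, Silver 5, Gold 0, Violet 4 (total 11).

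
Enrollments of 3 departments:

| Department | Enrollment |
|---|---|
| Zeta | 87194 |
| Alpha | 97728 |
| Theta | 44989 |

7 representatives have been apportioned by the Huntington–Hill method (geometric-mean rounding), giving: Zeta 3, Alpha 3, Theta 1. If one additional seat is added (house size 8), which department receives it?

Theta

Priority for the next seat is population ÷ (√(s·(s+1))).
Priorities: Zeta 25170.740, Alpha 28211.644, Theta 31812.027.
Highest priority: Theta.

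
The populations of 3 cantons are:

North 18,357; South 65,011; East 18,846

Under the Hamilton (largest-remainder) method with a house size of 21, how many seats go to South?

Total 102214; standard divisor 102214/21 ≈ 4867.333.
Standard quotas: North 3.7715, South 13.3566, East 3.8719.
Lower quotas: North 3, South 13, East 3 (sum 19, leaving 2 seats).
Remainders in descending order: East 0.8719, North 0.7715, South 0.3566.
The surplus seats go to East, North.
South receives 13.

13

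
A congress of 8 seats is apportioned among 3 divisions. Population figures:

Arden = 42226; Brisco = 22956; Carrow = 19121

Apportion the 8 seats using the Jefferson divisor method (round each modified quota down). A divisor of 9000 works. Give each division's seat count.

With modified divisor 9000: modified quotas Arden 4.692, Brisco 2.551, Carrow 2.125.
Rounding down: Arden 4, Brisco 2, Carrow 2 (total 8).

Arden 4, Brisco 2, Carrow 2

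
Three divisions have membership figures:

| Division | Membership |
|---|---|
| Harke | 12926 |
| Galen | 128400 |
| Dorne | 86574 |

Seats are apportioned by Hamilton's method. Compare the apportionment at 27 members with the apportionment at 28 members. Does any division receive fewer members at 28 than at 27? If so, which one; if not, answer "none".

Harke

At 27 seats: Harke 2, Galen 15, Dorne 10.
At 28 seats: Harke 1, Galen 16, Dorne 11.
Harke drops from 2 to 1.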